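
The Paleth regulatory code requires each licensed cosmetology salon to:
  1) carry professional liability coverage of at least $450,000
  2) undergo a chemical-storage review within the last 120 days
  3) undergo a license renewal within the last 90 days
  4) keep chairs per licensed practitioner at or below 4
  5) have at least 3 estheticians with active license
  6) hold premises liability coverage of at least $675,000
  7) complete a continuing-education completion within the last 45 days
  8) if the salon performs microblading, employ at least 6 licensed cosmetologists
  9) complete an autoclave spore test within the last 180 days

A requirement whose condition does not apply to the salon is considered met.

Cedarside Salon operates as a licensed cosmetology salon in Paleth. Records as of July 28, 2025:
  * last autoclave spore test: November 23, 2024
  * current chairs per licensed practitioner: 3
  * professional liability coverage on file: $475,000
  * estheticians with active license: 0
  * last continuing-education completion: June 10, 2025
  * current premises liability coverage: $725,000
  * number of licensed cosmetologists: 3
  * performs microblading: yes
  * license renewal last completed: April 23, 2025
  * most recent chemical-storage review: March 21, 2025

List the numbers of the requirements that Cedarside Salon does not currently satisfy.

1. professional liability coverage $475,000 ≥ $450,000 → met
2. chemical-storage review 129 days ago vs limit 120 → not met
3. license renewal 96 days ago vs limit 90 → not met
4. chairs per licensed practitioner 3 ≤ 4 → met
5. estheticians with active license 0 < 3 → not met
6. premises liability coverage $725,000 ≥ $675,000 → met
7. continuing-education completion 48 days ago vs limit 45 → not met
8. condition 'performs microblading' holds; licensed cosmetologists 3 < 6 → not met
9. autoclave spore test 247 days ago vs limit 180 → not met
Not met: 2, 3, 5, 7, 8, 9

2, 3, 5, 7, 8, 9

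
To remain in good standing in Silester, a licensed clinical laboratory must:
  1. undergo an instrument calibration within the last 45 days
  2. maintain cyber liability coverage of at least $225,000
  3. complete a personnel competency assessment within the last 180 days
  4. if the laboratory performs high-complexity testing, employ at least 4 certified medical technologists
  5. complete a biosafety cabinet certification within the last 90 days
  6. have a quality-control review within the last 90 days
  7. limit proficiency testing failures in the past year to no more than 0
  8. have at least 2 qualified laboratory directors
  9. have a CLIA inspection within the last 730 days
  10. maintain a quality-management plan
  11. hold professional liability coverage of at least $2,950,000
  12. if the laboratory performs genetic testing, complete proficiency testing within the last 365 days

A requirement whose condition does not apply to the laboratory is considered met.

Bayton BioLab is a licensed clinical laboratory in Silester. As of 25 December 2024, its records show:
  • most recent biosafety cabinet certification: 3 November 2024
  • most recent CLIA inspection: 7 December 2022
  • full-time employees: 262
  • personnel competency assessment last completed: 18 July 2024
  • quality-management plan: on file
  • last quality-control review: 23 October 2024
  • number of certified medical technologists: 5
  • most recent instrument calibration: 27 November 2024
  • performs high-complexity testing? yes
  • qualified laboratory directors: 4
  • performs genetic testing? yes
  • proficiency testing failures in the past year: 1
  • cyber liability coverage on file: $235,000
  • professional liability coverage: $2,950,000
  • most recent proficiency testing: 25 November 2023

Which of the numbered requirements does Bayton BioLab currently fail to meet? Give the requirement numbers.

7, 9, 12

1. instrument calibration 28 days ago vs limit 45 → met
2. cyber liability coverage $235,000 ≥ $225,000 → met
3. personnel competency assessment 160 days ago vs limit 180 → met
4. condition 'performs high-complexity testing' holds; certified medical technologists 5 ≥ 4 → met
5. biosafety cabinet certification 52 days ago vs limit 90 → met
6. quality-control review 63 days ago vs limit 90 → met
7. proficiency testing failures in the past year 1 > 0 → not met
8. qualified laboratory directors 4 ≥ 2 → met
9. CLIA inspection 749 days ago vs limit 730 → not met
10. quality-management plan present → met
11. professional liability coverage $2,950,000 ≥ $2,950,000 → met
12. condition 'performs genetic testing' holds; proficiency testing 396 days ago vs limit 365 → not met
Not met: 7, 9, 12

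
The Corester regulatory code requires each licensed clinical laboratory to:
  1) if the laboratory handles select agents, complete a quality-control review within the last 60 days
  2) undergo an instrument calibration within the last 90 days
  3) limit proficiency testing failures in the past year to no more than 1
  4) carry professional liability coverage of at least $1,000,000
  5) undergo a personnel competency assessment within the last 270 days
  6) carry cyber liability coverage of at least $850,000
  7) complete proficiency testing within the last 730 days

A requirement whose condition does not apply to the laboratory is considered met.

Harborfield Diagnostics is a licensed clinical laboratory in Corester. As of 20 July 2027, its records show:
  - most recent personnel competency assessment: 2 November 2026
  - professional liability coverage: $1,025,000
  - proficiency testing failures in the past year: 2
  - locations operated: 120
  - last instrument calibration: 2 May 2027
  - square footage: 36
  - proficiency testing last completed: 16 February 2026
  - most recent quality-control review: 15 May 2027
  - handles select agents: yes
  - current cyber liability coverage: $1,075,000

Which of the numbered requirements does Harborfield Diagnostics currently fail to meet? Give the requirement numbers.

1. condition 'handles select agents' holds; quality-control review 66 days ago vs limit 60 → not met
2. instrument calibration 79 days ago vs limit 90 → met
3. proficiency testing failures in the past year 2 > 1 → not met
4. professional liability coverage $1,025,000 ≥ $1,000,000 → met
5. personnel competency assessment 260 days ago vs limit 270 → met
6. cyber liability coverage $1,075,000 ≥ $850,000 → met
7. proficiency testing 519 days ago vs limit 730 → met
Not met: 1, 3

1, 3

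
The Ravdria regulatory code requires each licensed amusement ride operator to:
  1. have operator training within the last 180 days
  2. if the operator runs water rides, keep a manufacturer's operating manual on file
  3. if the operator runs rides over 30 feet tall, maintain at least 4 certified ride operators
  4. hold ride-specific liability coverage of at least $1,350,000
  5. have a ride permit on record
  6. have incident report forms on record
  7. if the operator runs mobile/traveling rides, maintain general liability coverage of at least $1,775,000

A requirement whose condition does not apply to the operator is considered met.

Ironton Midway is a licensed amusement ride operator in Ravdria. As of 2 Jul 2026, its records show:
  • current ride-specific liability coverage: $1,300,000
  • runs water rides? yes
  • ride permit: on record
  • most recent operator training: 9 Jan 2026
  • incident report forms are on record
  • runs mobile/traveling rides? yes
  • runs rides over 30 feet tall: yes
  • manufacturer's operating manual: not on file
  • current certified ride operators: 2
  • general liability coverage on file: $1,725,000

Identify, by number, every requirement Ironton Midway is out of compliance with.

2, 3, 4, 7

1. operator training 174 days ago vs limit 180 → met
2. condition 'runs water rides' holds; manufacturer's operating manual absent → not met
3. condition 'runs rides over 30 feet tall' holds; certified ride operators 2 < 4 → not met
4. ride-specific liability coverage $1,300,000 < $1,350,000 → not met
5. ride permit present → met
6. incident report forms present → met
7. condition 'runs mobile/traveling rides' holds; general liability coverage $1,725,000 < $1,775,000 → not met
Not met: 2, 3, 4, 7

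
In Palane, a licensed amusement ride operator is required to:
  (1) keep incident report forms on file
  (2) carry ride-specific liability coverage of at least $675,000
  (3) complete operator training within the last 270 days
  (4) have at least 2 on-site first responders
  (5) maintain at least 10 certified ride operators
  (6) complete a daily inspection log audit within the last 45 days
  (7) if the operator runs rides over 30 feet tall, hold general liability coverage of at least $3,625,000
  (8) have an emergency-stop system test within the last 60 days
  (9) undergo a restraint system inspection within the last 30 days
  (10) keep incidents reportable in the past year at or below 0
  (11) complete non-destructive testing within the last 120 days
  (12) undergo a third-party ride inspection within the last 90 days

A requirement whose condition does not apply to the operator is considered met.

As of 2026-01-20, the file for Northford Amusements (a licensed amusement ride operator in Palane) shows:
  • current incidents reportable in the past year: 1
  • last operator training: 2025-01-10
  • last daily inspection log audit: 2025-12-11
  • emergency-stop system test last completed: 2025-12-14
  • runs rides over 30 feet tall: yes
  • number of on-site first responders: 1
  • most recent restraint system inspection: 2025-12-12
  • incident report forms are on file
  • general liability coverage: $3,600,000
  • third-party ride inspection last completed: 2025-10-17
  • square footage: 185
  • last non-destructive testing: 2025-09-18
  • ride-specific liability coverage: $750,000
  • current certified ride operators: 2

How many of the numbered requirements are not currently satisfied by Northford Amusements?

1. incident report forms present → met
2. ride-specific liability coverage $750,000 ≥ $675,000 → met
3. operator training 375 days ago vs limit 270 → not met
4. on-site first responders 1 < 2 → not met
5. certified ride operators 2 < 10 → not met
6. daily inspection log audit 40 days ago vs limit 45 → met
7. condition 'runs rides over 30 feet tall' holds; general liability coverage $3,600,000 < $3,625,000 → not met
8. emergency-stop system test 37 days ago vs limit 60 → met
9. restraint system inspection 39 days ago vs limit 30 → not met
10. incidents reportable in the past year 1 > 0 → not met
11. non-destructive testing 124 days ago vs limit 120 → not met
12. third-party ride inspection 95 days ago vs limit 90 → not met
Not met: 8 of 12

8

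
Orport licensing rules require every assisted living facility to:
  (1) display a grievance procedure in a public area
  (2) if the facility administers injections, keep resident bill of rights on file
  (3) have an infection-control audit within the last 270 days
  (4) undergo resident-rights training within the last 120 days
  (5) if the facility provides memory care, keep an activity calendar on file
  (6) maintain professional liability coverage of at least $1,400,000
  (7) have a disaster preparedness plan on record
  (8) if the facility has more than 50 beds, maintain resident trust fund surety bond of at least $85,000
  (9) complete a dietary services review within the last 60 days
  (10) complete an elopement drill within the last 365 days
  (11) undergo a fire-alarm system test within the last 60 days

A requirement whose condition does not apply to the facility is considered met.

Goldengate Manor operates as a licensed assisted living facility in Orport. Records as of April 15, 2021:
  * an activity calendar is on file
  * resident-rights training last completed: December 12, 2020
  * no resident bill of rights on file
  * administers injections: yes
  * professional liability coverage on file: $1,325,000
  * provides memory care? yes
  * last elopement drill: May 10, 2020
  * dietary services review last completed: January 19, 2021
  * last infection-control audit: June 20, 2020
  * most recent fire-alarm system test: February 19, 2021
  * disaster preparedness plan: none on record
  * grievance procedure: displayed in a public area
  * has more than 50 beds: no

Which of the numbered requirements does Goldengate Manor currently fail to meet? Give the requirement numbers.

1. grievance procedure present → met
2. condition 'administers injections' holds; resident bill of rights absent → not met
3. infection-control audit 299 days ago vs limit 270 → not met
4. resident-rights training 124 days ago vs limit 120 → not met
5. condition 'provides memory care' holds; activity calendar present → met
6. professional liability coverage $1,325,000 < $1,400,000 → not met
7. disaster preparedness plan absent → not met
8. condition 'has more than 50 beds' does not hold → requirement n/a → met
9. dietary services review 86 days ago vs limit 60 → not met
10. elopement drill 340 days ago vs limit 365 → met
11. fire-alarm system test 55 days ago vs limit 60 → met
Not met: 2, 3, 4, 6, 7, 9

2, 3, 4, 6, 7, 9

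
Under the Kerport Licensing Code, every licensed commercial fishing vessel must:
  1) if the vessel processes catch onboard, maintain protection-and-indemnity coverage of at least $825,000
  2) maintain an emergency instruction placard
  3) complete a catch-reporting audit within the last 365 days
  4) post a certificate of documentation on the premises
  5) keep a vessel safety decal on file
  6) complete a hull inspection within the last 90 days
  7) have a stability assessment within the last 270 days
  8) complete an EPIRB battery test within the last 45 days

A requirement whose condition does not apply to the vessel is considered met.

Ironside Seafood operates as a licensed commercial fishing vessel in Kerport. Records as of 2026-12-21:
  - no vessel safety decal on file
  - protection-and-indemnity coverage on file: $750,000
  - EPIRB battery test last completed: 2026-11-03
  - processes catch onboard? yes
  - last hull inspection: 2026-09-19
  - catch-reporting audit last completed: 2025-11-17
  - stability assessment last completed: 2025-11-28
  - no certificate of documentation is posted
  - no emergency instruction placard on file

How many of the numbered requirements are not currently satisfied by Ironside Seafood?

1. condition 'processes catch onboard' holds; protection-and-indemnity coverage $750,000 < $825,000 → not met
2. emergency instruction placard absent → not met
3. catch-reporting audit 399 days ago vs limit 365 → not met
4. certificate of documentation absent → not met
5. vessel safety decal absent → not met
6. hull inspection 93 days ago vs limit 90 → not met
7. stability assessment 388 days ago vs limit 270 → not met
8. EPIRB battery test 48 days ago vs limit 45 → not met
Not met: 8 of 8

8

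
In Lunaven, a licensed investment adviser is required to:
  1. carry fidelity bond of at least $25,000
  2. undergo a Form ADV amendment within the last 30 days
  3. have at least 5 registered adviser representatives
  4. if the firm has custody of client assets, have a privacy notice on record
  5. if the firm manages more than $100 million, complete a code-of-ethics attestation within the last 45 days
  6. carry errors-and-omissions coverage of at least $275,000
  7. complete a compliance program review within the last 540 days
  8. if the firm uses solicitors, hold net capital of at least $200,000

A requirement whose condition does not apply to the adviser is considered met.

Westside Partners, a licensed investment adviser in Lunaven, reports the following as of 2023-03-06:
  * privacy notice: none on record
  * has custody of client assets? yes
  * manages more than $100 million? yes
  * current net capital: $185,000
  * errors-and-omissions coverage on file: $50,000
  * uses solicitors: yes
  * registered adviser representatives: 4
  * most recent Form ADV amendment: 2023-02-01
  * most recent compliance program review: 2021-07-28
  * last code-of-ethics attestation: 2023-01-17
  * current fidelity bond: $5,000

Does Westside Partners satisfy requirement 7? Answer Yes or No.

No

7. compliance program review 586 days ago vs limit 540 → not met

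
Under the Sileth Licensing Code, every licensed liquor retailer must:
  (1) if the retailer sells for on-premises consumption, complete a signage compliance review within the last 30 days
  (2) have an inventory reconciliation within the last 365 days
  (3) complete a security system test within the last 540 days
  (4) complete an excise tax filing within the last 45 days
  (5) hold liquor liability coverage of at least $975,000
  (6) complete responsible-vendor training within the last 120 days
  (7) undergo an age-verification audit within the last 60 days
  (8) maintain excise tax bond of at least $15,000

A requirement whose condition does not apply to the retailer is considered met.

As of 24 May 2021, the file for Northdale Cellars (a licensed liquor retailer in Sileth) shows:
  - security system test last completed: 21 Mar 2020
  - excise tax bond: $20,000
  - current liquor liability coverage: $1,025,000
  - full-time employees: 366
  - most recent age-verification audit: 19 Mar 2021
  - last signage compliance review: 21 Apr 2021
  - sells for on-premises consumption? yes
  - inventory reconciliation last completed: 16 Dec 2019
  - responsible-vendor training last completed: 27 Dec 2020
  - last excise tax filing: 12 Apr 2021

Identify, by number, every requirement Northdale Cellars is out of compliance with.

1. condition 'sells for on-premises consumption' holds; signage compliance review 33 days ago vs limit 30 → not met
2. inventory reconciliation 525 days ago vs limit 365 → not met
3. security system test 429 days ago vs limit 540 → met
4. excise tax filing 42 days ago vs limit 45 → met
5. liquor liability coverage $1,025,000 ≥ $975,000 → met
6. responsible-vendor training 148 days ago vs limit 120 → not met
7. age-verification audit 66 days ago vs limit 60 → not met
8. excise tax bond $20,000 ≥ $15,000 → met
Not met: 1, 2, 6, 7

1, 2, 6, 7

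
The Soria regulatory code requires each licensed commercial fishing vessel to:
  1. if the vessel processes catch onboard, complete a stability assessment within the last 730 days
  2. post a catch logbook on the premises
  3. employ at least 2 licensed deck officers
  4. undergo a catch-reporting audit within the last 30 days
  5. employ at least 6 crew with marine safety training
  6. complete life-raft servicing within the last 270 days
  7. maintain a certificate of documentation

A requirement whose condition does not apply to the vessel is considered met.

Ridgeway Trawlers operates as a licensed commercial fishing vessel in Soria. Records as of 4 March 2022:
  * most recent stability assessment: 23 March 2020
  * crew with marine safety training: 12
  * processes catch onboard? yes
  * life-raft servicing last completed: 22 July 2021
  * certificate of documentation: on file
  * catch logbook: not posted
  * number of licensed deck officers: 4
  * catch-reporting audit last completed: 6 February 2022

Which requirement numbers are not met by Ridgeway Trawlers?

2

1. condition 'processes catch onboard' holds; stability assessment 711 days ago vs limit 730 → met
2. catch logbook absent → not met
3. licensed deck officers 4 ≥ 2 → met
4. catch-reporting audit 26 days ago vs limit 30 → met
5. crew with marine safety training 12 ≥ 6 → met
6. life-raft servicing 225 days ago vs limit 270 → met
7. certificate of documentation present → met
Not met: 2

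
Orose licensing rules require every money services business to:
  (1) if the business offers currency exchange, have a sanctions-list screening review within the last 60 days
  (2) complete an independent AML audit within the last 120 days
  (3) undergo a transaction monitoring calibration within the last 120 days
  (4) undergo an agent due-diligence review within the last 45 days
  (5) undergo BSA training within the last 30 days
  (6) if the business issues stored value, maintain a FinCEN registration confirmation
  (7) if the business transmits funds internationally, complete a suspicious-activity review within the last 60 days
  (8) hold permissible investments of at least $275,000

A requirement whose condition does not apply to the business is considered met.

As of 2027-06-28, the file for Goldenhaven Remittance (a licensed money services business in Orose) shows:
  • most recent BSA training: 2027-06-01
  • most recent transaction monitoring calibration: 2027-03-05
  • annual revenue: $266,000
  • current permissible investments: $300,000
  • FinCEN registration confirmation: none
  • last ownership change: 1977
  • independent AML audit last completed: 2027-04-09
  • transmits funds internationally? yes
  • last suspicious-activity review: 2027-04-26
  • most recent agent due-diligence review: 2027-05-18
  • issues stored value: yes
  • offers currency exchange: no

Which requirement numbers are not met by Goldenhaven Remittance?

6, 7

1. condition 'offers currency exchange' does not hold → requirement n/a → met
2. independent AML audit 80 days ago vs limit 120 → met
3. transaction monitoring calibration 115 days ago vs limit 120 → met
4. agent due-diligence review 41 days ago vs limit 45 → met
5. BSA training 27 days ago vs limit 30 → met
6. condition 'issues stored value' holds; FinCEN registration confirmation absent → not met
7. condition 'transmits funds internationally' holds; suspicious-activity review 63 days ago vs limit 60 → not met
8. permissible investments $300,000 ≥ $275,000 → met
Not met: 6, 7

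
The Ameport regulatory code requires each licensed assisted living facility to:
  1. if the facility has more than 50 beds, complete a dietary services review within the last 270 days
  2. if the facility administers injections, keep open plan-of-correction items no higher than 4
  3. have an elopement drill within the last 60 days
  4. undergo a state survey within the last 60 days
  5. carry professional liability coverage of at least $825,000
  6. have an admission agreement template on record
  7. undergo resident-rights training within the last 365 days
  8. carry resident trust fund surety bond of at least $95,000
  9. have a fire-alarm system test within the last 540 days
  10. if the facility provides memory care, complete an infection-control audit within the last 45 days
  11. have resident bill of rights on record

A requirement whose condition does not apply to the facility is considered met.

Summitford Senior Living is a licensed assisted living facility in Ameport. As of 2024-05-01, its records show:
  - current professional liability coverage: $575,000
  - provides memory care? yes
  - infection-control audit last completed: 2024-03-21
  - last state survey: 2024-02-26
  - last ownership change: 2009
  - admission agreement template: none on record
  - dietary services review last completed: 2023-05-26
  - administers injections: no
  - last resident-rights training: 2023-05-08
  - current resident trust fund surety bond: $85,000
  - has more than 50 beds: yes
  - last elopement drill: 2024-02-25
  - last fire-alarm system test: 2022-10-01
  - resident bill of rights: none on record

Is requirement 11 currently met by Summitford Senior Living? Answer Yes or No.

No

11. resident bill of rights absent → not met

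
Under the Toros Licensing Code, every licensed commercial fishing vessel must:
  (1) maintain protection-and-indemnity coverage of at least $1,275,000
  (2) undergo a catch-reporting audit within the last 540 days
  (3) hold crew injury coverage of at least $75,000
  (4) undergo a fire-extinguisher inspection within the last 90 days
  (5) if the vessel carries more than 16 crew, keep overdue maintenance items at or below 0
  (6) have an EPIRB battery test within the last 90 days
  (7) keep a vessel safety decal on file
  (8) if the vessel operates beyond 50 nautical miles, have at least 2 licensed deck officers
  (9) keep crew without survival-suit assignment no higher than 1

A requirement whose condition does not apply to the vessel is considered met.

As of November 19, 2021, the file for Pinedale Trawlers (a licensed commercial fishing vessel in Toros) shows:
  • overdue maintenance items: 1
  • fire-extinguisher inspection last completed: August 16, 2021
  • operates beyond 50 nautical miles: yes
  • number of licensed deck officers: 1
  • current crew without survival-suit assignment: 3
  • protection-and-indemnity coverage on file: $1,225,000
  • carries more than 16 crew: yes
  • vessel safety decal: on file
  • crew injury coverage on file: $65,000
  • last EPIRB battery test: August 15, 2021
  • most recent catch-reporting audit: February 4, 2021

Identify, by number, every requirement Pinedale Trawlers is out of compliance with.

1, 3, 4, 5, 6, 8, 9

1. protection-and-indemnity coverage $1,225,000 < $1,275,000 → not met
2. catch-reporting audit 288 days ago vs limit 540 → met
3. crew injury coverage $65,000 < $75,000 → not met
4. fire-extinguisher inspection 95 days ago vs limit 90 → not met
5. condition 'carries more than 16 crew' holds; overdue maintenance items 1 > 0 → not met
6. EPIRB battery test 96 days ago vs limit 90 → not met
7. vessel safety decal present → met
8. condition 'operates beyond 50 nautical miles' holds; licensed deck officers 1 < 2 → not met
9. crew without survival-suit assignment 3 > 1 → not met
Not met: 1, 3, 4, 5, 6, 8, 9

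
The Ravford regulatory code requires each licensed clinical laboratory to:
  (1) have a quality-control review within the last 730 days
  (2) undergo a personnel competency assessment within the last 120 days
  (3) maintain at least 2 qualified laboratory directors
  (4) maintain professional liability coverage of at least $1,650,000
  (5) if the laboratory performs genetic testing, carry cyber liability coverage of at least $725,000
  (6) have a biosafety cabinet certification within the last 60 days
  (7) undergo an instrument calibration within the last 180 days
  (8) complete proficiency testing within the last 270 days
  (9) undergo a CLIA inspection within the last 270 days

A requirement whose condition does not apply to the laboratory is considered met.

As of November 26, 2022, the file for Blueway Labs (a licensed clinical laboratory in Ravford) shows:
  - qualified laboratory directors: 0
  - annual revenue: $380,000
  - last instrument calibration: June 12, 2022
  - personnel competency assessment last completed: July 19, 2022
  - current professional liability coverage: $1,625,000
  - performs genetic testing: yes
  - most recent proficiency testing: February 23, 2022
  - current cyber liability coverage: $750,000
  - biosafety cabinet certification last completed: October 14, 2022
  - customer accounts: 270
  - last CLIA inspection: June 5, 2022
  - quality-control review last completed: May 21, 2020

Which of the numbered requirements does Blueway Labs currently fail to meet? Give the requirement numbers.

1. quality-control review 919 days ago vs limit 730 → not met
2. personnel competency assessment 130 days ago vs limit 120 → not met
3. qualified laboratory directors 0 < 2 → not met
4. professional liability coverage $1,625,000 < $1,650,000 → not met
5. condition 'performs genetic testing' holds; cyber liability coverage $750,000 ≥ $725,000 → met
6. biosafety cabinet certification 43 days ago vs limit 60 → met
7. instrument calibration 167 days ago vs limit 180 → met
8. proficiency testing 276 days ago vs limit 270 → not met
9. CLIA inspection 174 days ago vs limit 270 → met
Not met: 1, 2, 3, 4, 8

1, 2, 3, 4, 8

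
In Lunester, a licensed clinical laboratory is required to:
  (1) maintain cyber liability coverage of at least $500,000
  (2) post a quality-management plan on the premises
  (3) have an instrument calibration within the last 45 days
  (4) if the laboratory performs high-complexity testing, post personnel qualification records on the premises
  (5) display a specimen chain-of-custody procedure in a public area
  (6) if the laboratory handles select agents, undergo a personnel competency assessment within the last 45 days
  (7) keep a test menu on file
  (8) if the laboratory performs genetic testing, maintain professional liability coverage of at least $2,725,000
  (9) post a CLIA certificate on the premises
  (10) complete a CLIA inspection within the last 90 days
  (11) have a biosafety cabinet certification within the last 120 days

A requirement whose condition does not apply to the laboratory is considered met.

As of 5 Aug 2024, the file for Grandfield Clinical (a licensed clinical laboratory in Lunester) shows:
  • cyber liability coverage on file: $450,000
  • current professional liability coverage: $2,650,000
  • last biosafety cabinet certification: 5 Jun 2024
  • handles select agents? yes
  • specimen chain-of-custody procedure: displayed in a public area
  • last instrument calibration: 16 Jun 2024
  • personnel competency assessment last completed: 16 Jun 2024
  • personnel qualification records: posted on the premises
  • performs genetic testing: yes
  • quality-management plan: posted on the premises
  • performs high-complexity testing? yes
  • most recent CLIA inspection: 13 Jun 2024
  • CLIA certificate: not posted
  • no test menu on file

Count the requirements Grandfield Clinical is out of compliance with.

1. cyber liability coverage $450,000 < $500,000 → not met
2. quality-management plan present → met
3. instrument calibration 50 days ago vs limit 45 → not met
4. condition 'performs high-complexity testing' holds; personnel qualification records present → met
5. specimen chain-of-custody procedure present → met
6. condition 'handles select agents' holds; personnel competency assessment 50 days ago vs limit 45 → not met
7. test menu absent → not met
8. condition 'performs genetic testing' holds; professional liability coverage $2,650,000 < $2,725,000 → not met
9. CLIA certificate absent → not met
10. CLIA inspection 53 days ago vs limit 90 → met
11. biosafety cabinet certification 61 days ago vs limit 120 → met
Not met: 6 of 11

6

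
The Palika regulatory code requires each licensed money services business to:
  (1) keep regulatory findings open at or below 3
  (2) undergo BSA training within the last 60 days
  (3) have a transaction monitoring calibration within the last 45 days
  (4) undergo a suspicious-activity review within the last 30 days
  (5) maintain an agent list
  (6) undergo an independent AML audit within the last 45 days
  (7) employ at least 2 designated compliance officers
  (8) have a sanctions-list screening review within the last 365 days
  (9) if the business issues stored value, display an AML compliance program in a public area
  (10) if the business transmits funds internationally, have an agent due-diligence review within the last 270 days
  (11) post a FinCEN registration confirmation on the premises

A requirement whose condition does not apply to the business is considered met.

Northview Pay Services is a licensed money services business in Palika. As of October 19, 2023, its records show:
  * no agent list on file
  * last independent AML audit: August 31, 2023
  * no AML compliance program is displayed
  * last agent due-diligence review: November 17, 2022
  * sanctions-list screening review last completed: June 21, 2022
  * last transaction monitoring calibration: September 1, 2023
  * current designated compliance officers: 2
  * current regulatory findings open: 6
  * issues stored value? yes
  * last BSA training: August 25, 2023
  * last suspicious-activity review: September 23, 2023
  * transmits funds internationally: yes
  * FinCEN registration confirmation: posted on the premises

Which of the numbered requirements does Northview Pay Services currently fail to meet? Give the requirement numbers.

1, 3, 5, 6, 8, 9, 10

1. regulatory findings open 6 > 3 → not met
2. BSA training 55 days ago vs limit 60 → met
3. transaction monitoring calibration 48 days ago vs limit 45 → not met
4. suspicious-activity review 26 days ago vs limit 30 → met
5. agent list absent → not met
6. independent AML audit 49 days ago vs limit 45 → not met
7. designated compliance officers 2 ≥ 2 → met
8. sanctions-list screening review 485 days ago vs limit 365 → not met
9. condition 'issues stored value' holds; AML compliance program absent → not met
10. condition 'transmits funds internationally' holds; agent due-diligence review 336 days ago vs limit 270 → not met
11. FinCEN registration confirmation present → met
Not met: 1, 3, 5, 6, 8, 9, 10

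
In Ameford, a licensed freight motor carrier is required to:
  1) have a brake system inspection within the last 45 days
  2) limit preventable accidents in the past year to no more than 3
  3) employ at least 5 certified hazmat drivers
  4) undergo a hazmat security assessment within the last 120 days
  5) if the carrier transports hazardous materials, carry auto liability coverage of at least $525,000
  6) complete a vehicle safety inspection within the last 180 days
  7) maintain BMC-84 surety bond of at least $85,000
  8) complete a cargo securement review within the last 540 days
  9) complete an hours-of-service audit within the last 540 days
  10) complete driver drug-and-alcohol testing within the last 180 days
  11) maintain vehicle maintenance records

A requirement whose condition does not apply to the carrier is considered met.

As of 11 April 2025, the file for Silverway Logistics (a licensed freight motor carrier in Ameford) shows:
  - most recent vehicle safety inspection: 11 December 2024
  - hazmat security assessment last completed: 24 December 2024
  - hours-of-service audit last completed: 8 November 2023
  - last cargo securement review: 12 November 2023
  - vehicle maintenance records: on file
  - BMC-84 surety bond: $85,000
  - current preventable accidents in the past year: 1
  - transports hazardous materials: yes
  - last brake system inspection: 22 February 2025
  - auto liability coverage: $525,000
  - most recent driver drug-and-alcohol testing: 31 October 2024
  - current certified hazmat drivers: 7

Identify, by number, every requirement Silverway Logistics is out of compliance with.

1. brake system inspection 48 days ago vs limit 45 → not met
2. preventable accidents in the past year 1 ≤ 3 → met
3. certified hazmat drivers 7 ≥ 5 → met
4. hazmat security assessment 108 days ago vs limit 120 → met
5. condition 'transports hazardous materials' holds; auto liability coverage $525,000 ≥ $525,000 → met
6. vehicle safety inspection 121 days ago vs limit 180 → met
7. BMC-84 surety bond $85,000 ≥ $85,000 → met
8. cargo securement review 516 days ago vs limit 540 → met
9. hours-of-service audit 520 days ago vs limit 540 → met
10. driver drug-and-alcohol testing 162 days ago vs limit 180 → met
11. vehicle maintenance records present → met
Not met: 1

1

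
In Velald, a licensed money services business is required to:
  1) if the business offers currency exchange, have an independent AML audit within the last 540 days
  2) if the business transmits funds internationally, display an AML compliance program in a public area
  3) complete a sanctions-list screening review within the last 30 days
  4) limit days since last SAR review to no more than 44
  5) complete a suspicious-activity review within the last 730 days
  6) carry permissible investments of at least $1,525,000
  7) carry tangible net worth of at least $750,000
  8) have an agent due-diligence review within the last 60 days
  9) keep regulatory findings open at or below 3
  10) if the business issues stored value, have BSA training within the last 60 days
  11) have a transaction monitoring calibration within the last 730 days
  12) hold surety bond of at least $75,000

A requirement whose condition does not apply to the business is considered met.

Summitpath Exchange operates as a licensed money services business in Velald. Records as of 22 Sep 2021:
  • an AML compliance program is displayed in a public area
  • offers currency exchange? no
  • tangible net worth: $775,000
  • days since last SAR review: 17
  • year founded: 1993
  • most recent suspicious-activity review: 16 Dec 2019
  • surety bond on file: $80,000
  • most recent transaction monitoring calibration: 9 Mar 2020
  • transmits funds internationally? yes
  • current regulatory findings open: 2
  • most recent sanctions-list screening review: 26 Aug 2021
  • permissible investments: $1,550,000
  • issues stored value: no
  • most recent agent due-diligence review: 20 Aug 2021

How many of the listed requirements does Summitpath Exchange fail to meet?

1. condition 'offers currency exchange' does not hold → requirement n/a → met
2. condition 'transmits funds internationally' holds; AML compliance program present → met
3. sanctions-list screening review 27 days ago vs limit 30 → met
4. days since last SAR review 17 ≤ 44 → met
5. suspicious-activity review 646 days ago vs limit 730 → met
6. permissible investments $1,550,000 ≥ $1,525,000 → met
7. tangible net worth $775,000 ≥ $750,000 → met
8. agent due-diligence review 33 days ago vs limit 60 → met
9. regulatory findings open 2 ≤ 3 → met
10. condition 'issues stored value' does not hold → requirement n/a → met
11. transaction monitoring calibration 562 days ago vs limit 730 → met
12. surety bond $80,000 ≥ $75,000 → met
Not met: 0 of 12

0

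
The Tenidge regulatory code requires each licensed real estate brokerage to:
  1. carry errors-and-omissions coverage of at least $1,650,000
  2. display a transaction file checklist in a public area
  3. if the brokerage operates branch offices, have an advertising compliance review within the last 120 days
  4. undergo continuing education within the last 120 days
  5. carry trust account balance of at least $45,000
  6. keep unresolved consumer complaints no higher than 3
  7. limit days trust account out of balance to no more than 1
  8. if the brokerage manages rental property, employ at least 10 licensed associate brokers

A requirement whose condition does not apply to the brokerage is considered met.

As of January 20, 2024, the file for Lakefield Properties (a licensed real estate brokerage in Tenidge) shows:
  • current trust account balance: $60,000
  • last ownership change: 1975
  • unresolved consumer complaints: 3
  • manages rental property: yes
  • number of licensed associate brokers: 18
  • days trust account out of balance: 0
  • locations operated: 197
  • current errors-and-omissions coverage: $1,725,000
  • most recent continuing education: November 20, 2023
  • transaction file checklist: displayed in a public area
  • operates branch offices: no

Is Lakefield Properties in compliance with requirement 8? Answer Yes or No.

8. condition 'manages rental property' holds; licensed associate brokers 18 ≥ 10 → met

Yes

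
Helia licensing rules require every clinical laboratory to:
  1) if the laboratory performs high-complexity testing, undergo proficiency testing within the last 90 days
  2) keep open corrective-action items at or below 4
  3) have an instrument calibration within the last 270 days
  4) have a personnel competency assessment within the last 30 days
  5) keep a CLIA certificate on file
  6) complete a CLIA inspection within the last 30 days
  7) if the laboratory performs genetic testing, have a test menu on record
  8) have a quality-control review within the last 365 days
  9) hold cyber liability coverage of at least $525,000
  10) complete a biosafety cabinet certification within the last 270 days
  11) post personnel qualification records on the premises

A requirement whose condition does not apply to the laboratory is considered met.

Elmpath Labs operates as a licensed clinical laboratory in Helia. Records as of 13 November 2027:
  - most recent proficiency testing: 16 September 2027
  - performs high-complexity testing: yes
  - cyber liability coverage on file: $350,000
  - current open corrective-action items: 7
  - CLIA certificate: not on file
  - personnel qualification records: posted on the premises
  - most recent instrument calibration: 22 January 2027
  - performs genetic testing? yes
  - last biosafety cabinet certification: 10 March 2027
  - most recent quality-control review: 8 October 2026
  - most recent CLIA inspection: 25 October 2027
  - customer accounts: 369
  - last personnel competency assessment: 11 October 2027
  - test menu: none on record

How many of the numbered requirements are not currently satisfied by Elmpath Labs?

7

1. condition 'performs high-complexity testing' holds; proficiency testing 58 days ago vs limit 90 → met
2. open corrective-action items 7 > 4 → not met
3. instrument calibration 295 days ago vs limit 270 → not met
4. personnel competency assessment 33 days ago vs limit 30 → not met
5. CLIA certificate absent → not met
6. CLIA inspection 19 days ago vs limit 30 → met
7. condition 'performs genetic testing' holds; test menu absent → not met
8. quality-control review 401 days ago vs limit 365 → not met
9. cyber liability coverage $350,000 < $525,000 → not met
10. biosafety cabinet certification 248 days ago vs limit 270 → met
11. personnel qualification records present → met
Not met: 7 of 11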